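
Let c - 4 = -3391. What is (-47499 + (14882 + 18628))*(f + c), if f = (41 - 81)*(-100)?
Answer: -8575257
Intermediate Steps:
c = -3387 (c = 4 - 3391 = -3387)
f = 4000 (f = -40*(-100) = 4000)
(-47499 + (14882 + 18628))*(f + c) = (-47499 + (14882 + 18628))*(4000 - 3387) = (-47499 + 33510)*613 = -13989*613 = -8575257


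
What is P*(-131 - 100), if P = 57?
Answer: -13167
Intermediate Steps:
P*(-131 - 100) = 57*(-131 - 100) = 57*(-231) = -13167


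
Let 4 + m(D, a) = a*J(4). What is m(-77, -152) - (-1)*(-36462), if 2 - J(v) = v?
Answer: -36162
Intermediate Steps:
J(v) = 2 - v
m(D, a) = -4 - 2*a (m(D, a) = -4 + a*(2 - 1*4) = -4 + a*(2 - 4) = -4 + a*(-2) = -4 - 2*a)
m(-77, -152) - (-1)*(-36462) = (-4 - 2*(-152)) - (-1)*(-36462) = (-4 + 304) - 1*36462 = 300 - 36462 = -36162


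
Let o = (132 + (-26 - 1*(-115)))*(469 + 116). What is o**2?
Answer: 16714611225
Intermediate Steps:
o = 129285 (o = (132 + (-26 + 115))*585 = (132 + 89)*585 = 221*585 = 129285)
o**2 = 129285**2 = 16714611225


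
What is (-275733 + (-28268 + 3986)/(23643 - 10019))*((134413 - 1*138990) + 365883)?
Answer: -339321494045061/3406 ≈ -9.9625e+10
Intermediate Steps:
(-275733 + (-28268 + 3986)/(23643 - 10019))*((134413 - 1*138990) + 365883) = (-275733 - 24282/13624)*((134413 - 138990) + 365883) = (-275733 - 24282*1/13624)*(-4577 + 365883) = (-275733 - 12141/6812)*361306 = -1878305337/6812*361306 = -339321494045061/3406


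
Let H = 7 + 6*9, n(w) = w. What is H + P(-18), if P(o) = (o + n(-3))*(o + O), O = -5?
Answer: 544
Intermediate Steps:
P(o) = (-5 + o)*(-3 + o) (P(o) = (o - 3)*(o - 5) = (-3 + o)*(-5 + o) = (-5 + o)*(-3 + o))
H = 61 (H = 7 + 54 = 61)
H + P(-18) = 61 + (15 + (-18)**2 - 8*(-18)) = 61 + (15 + 324 + 144) = 61 + 483 = 544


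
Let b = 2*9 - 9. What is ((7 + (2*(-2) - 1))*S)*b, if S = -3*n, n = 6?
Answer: -324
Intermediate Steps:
b = 9 (b = 18 - 9 = 9)
S = -18 (S = -3*6 = -18)
((7 + (2*(-2) - 1))*S)*b = ((7 + (2*(-2) - 1))*(-18))*9 = ((7 + (-4 - 1))*(-18))*9 = ((7 - 5)*(-18))*9 = (2*(-18))*9 = -36*9 = -324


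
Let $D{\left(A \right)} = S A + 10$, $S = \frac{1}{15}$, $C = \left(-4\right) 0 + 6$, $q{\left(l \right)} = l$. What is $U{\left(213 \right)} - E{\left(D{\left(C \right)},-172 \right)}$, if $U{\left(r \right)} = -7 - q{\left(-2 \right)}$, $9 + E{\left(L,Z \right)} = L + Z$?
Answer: $\frac{828}{5} \approx 165.6$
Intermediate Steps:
$C = 6$ ($C = 0 + 6 = 6$)
$S = \frac{1}{15} \approx 0.066667$
$D{\left(A \right)} = 10 + \frac{A}{15}$ ($D{\left(A \right)} = \frac{A}{15} + 10 = 10 + \frac{A}{15}$)
$E{\left(L,Z \right)} = -9 + L + Z$ ($E{\left(L,Z \right)} = -9 + \left(L + Z\right) = -9 + L + Z$)
$U{\left(r \right)} = -5$ ($U{\left(r \right)} = -7 - -2 = -7 + 2 = -5$)
$U{\left(213 \right)} - E{\left(D{\left(C \right)},-172 \right)} = -5 - \left(-9 + \left(10 + \frac{1}{15} \cdot 6\right) - 172\right) = -5 - \left(-9 + \left(10 + \frac{2}{5}\right) - 172\right) = -5 - \left(-9 + \frac{52}{5} - 172\right) = -5 - - \frac{853}{5} = -5 + \frac{853}{5} = \frac{828}{5}$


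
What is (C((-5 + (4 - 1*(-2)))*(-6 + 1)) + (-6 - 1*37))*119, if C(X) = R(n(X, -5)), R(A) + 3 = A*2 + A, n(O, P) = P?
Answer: -7259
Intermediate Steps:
R(A) = -3 + 3*A (R(A) = -3 + (A*2 + A) = -3 + (2*A + A) = -3 + 3*A)
C(X) = -18 (C(X) = -3 + 3*(-5) = -3 - 15 = -18)
(C((-5 + (4 - 1*(-2)))*(-6 + 1)) + (-6 - 1*37))*119 = (-18 + (-6 - 1*37))*119 = (-18 + (-6 - 37))*119 = (-18 - 43)*119 = -61*119 = -7259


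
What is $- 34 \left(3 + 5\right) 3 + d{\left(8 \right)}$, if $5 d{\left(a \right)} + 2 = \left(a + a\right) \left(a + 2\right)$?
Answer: $- \frac{3922}{5} \approx -784.4$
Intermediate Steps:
$d{\left(a \right)} = - \frac{2}{5} + \frac{2 a \left(2 + a\right)}{5}$ ($d{\left(a \right)} = - \frac{2}{5} + \frac{\left(a + a\right) \left(a + 2\right)}{5} = - \frac{2}{5} + \frac{2 a \left(2 + a\right)}{5}$)
$- 34 \left(3 + 5\right) 3 + d{\left(8 \right)} = - 34 \left(3 + 5\right) 3 + \left(- \frac{2}{5} + \frac{2 \cdot 8^{2}}{5} + \frac{4}{5} \cdot 8\right) = - 34 \cdot 8 \cdot 3 + \left(- \frac{2}{5} + \frac{2}{5} \cdot 64 + \frac{32}{5}\right) = \left(-34\right) 24 + \left(- \frac{2}{5} + \frac{128}{5} + \frac{32}{5}\right) = -816 + \frac{158}{5} = - \frac{3922}{5}$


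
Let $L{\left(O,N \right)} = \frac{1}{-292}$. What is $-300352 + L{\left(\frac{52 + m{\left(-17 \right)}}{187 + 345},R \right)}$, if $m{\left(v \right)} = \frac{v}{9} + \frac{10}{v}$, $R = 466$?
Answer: $- \frac{87702785}{292} \approx -3.0035 \cdot 10^{5}$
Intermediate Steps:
$m{\left(v \right)} = \frac{10}{v} + \frac{v}{9}$ ($m{\left(v \right)} = v \frac{1}{9} + \frac{10}{v} = \frac{v}{9} + \frac{10}{v} = \frac{10}{v} + \frac{v}{9}$)
$L{\left(O,N \right)} = - \frac{1}{292}$
$-300352 + L{\left(\frac{52 + m{\left(-17 \right)}}{187 + 345},R \right)} = -300352 - \frac{1}{292} = - \frac{87702785}{292}$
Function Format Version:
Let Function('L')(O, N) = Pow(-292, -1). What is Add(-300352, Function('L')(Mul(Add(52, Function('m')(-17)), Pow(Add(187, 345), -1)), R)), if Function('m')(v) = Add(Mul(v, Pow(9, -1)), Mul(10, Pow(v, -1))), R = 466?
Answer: Rational(-87702785, 292) ≈ -3.0035e+5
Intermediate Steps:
Function('m')(v) = Add(Mul(10, Pow(v, -1)), Mul(Rational(1, 9), v)) (Function('m')(v) = Add(Mul(v, Rational(1, 9)), Mul(10, Pow(v, -1))) = Add(Mul(Rational(1, 9), v), Mul(10, Pow(v, -1))) = Add(Mul(10, Pow(v, -1)), Mul(Rational(1, 9), v)))
Function('L')(O, N) = Rational(-1, 292)
Add(-300352, Function('L')(Mul(Add(52, Function('m')(-17)), Pow(Add(187, 345), -1)), R)) = Add(-300352, Rational(-1, 292)) = Rational(-87702785, 292)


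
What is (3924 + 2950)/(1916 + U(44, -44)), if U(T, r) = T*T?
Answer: 3437/1926 ≈ 1.7845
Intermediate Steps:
U(T, r) = T²
(3924 + 2950)/(1916 + U(44, -44)) = (3924 + 2950)/(1916 + 44²) = 6874/(1916 + 1936) = 6874/3852 = 6874*(1/3852) = 3437/1926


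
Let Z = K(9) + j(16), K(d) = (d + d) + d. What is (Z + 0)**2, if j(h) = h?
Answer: 1849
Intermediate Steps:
K(d) = 3*d (K(d) = 2*d + d = 3*d)
Z = 43 (Z = 3*9 + 16 = 27 + 16 = 43)
(Z + 0)**2 = (43 + 0)**2 = 43**2 = 1849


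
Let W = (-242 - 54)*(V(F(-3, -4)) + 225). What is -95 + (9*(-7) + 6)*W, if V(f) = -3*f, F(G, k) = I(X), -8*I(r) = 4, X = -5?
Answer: 3821413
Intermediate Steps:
I(r) = -1/2 (I(r) = -1/8*4 = -1/2)
F(G, k) = -1/2
W = -67044 (W = (-242 - 54)*(-3*(-1/2) + 225) = -296*(3/2 + 225) = -296*453/2 = -67044)
-95 + (9*(-7) + 6)*W = -95 + (9*(-7) + 6)*(-67044) = -95 + (-63 + 6)*(-67044) = -95 - 57*(-67044) = -95 + 3821508 = 3821413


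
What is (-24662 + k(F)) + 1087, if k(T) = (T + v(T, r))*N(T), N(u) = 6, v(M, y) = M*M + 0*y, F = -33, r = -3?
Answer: -17239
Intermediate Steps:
v(M, y) = M**2 (v(M, y) = M**2 + 0 = M**2)
k(T) = 6*T + 6*T**2 (k(T) = (T + T**2)*6 = 6*T + 6*T**2)
(-24662 + k(F)) + 1087 = (-24662 + 6*(-33)*(1 - 33)) + 1087 = (-24662 + 6*(-33)*(-32)) + 1087 = (-24662 + 6336) + 1087 = -18326 + 1087 = -17239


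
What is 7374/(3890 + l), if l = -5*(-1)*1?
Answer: 7374/3895 ≈ 1.8932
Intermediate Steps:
l = 5 (l = 5*1 = 5)
7374/(3890 + l) = 7374/(3890 + 5) = 7374/3895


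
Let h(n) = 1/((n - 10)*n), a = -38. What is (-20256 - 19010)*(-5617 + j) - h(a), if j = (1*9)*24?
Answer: 386826014783/1824 ≈ 2.1208e+8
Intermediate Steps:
j = 216 (j = 9*24 = 216)
h(n) = 1/(n*(-10 + n)) (h(n) = 1/((-10 + n)*n) = 1/(n*(-10 + n)))
(-20256 - 19010)*(-5617 + j) - h(a) = (-20256 - 19010)*(-5617 + 216) - 1/((-38)*(-10 - 38)) = -39266*(-5401) - (-1)/(38*(-48)) = 212075666 - (-1)*(-1)/(38*48) = 212075666 - 1*1/1824 = 212075666 - 1/1824 = 386826014783/1824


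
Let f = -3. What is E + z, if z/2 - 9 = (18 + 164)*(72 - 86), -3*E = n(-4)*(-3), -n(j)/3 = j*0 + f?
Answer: -5069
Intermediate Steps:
n(j) = 9 (n(j) = -3*(j*0 - 3) = -3*(0 - 3) = -3*(-3) = 9)
E = 9 (E = -3*(-3) = -1/3*(-27) = 9)
z = -5078 (z = 18 + 2*((18 + 164)*(72 - 86)) = 18 + 2*(182*(-14)) = 18 + 2*(-2548) = 18 - 5096 = -5078)
E + z = 9 - 5078 = -5069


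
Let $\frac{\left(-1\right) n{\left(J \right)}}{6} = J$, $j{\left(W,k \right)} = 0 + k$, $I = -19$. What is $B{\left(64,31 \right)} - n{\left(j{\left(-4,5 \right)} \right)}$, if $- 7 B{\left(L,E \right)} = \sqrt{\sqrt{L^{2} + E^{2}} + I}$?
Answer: $30 - \frac{\sqrt{-19 + \sqrt{5057}}}{7} \approx 28.969$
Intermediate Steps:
$j{\left(W,k \right)} = k$
$n{\left(J \right)} = - 6 J$
$B{\left(L,E \right)} = - \frac{\sqrt{-19 + \sqrt{E^{2} + L^{2}}}}{7}$ ($B{\left(L,E \right)} = - \frac{\sqrt{\sqrt{L^{2} + E^{2}} - 19}}{7} = - \frac{\sqrt{\sqrt{E^{2} + L^{2}} - 19}}{7} = - \frac{\sqrt{-19 + \sqrt{E^{2} + L^{2}}}}{7}$)
$B{\left(64,31 \right)} - n{\left(j{\left(-4,5 \right)} \right)} = - \frac{\sqrt{-19 + \sqrt{31^{2} + 64^{2}}}}{7} - \left(-6\right) 5 = - \frac{\sqrt{-19 + \sqrt{961 + 4096}}}{7} - -30 = - \frac{\sqrt{-19 + \sqrt{5057}}}{7} + 30 = 30 - \frac{\sqrt{-19 + \sqrt{5057}}}{7}$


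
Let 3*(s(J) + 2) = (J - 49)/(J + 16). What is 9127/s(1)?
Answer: -155159/50 ≈ -3103.2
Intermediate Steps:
s(J) = -2 + (-49 + J)/(3*(16 + J)) (s(J) = -2 + ((J - 49)/(J + 16))/3 = -2 + ((-49 + J)/(16 + J))/3 = -2 + (-49 + J)/(3*(16 + J)))
9127/s(1) = 9127/((5*(-29 - 1*1)/(3*(16 + 1)))) = 9127/(((5/3)*(-29 - 1)/17)) = 9127/(((5/3)*(1/17)*(-30))) = 9127/(-50/17) = 9127*(-17/50) = -155159/50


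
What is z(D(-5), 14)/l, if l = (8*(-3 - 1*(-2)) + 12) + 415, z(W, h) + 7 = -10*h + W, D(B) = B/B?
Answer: -146/419 ≈ -0.34845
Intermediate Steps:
D(B) = 1
z(W, h) = -7 + W - 10*h (z(W, h) = -7 + (-10*h + W) = -7 + (W - 10*h) = -7 + W - 10*h)
l = 419 (l = (8*(-3 + 2) + 12) + 415 = (8*(-1) + 12) + 415 = (-8 + 12) + 415 = 4 + 415 = 419)
z(D(-5), 14)/l = (-7 + 1 - 10*14)/419 = (-7 + 1 - 140)*(1/419) = -146*1/419 = -146/419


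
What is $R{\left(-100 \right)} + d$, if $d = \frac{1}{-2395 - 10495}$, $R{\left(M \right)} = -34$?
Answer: $- \frac{438261}{12890} \approx -34.0$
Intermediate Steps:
$d = - \frac{1}{12890}$ ($d = \frac{1}{-12890} = - \frac{1}{12890} \approx -7.758 \cdot 10^{-5}$)
$R{\left(-100 \right)} + d = -34 - \frac{1}{12890} = - \frac{438261}{12890}$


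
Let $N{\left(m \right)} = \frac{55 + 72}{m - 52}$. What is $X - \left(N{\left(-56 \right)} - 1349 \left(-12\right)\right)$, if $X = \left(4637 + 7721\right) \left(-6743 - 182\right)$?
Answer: $- \frac{9244296377}{108} \approx -8.5595 \cdot 10^{7}$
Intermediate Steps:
$X = -85579150$ ($X = 12358 \left(-6925\right) = -85579150$)
$N{\left(m \right)} = \frac{127}{-52 + m}$
$X - \left(N{\left(-56 \right)} - 1349 \left(-12\right)\right) = -85579150 - \left(\frac{127}{-52 - 56} - 1349 \left(-12\right)\right) = -85579150 - \left(\frac{127}{-108} - -16188\right) = -85579150 - \left(127 \left(- \frac{1}{108}\right) + 16188\right) = -85579150 - \left(- \frac{127}{108} + 16188\right) = -85579150 - \frac{1748177}{108} = - \frac{9244296377}{108}$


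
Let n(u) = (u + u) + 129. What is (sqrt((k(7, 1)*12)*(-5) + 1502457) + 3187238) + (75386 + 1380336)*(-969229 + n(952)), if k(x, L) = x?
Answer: -1407965308274 + 3*sqrt(166893) ≈ -1.4080e+12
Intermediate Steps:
n(u) = 129 + 2*u (n(u) = 2*u + 129 = 129 + 2*u)
(sqrt((k(7, 1)*12)*(-5) + 1502457) + 3187238) + (75386 + 1380336)*(-969229 + n(952)) = (sqrt((7*12)*(-5) + 1502457) + 3187238) + (75386 + 1380336)*(-969229 + (129 + 2*952)) = (sqrt(84*(-5) + 1502457) + 3187238) + 1455722*(-969229 + (129 + 1904)) = (sqrt(-420 + 1502457) + 3187238) + 1455722*(-969229 + 2033) = (sqrt(1502037) + 3187238) + 1455722*(-967196) = (3*sqrt(166893) + 3187238) - 1407968495512 = (3187238 + 3*sqrt(166893)) - 1407968495512 = -1407965308274 + 3*sqrt(166893)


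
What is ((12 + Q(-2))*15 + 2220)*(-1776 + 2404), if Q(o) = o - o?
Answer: 1507200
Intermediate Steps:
Q(o) = 0
((12 + Q(-2))*15 + 2220)*(-1776 + 2404) = ((12 + 0)*15 + 2220)*(-1776 + 2404) = (12*15 + 2220)*628 = (180 + 2220)*628 = 2400*628 = 1507200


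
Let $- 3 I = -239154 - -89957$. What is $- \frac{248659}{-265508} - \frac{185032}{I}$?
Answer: $- \frac{110283251945}{39612997076} \approx -2.784$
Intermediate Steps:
$I = \frac{149197}{3}$ ($I = - \frac{-239154 - -89957}{3} = - \frac{-239154 + 89957}{3} = \left(- \frac{1}{3}\right) \left(-149197\right) = \frac{149197}{3} \approx 49732.0$)
$- \frac{248659}{-265508} - \frac{185032}{I} = - \frac{248659}{-265508} - \frac{185032}{\frac{149197}{3}} = \left(-248659\right) \left(- \frac{1}{265508}\right) - \frac{555096}{149197} = \frac{248659}{265508} - \frac{555096}{149197} = - \frac{110283251945}{39612997076}$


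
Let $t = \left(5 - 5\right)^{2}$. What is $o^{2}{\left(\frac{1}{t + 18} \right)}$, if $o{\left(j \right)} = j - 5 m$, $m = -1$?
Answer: $\frac{8281}{324} \approx 25.559$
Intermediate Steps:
$t = 0$ ($t = 0^{2} = 0$)
$o{\left(j \right)} = 5 + j$ ($o{\left(j \right)} = j - -5 = j + 5 = 5 + j$)
$o^{2}{\left(\frac{1}{t + 18} \right)} = \left(5 + \frac{1}{0 + 18}\right)^{2} = \left(5 + \frac{1}{18}\right)^{2} = \left(\frac{91}{18}\right)^{2} = \frac{8281}{324}$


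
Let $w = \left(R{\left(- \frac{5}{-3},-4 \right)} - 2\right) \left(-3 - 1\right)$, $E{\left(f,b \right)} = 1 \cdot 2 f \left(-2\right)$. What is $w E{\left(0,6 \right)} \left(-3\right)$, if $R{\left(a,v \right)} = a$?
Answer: $0$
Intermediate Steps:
$E{\left(f,b \right)} = - 4 f$ ($E{\left(f,b \right)} = 2 \left(- 2 f\right) = - 4 f$)
$w = \frac{4}{3}$ ($w = \left(- \frac{5}{-3} - 2\right) \left(-3 - 1\right) = \left(\left(-5\right) \left(- \frac{1}{3}\right) - 2\right) \left(-4\right) = \left(\frac{5}{3} - 2\right) \left(-4\right) = \left(- \frac{1}{3}\right) \left(-4\right) = \frac{4}{3} \approx 1.3333$)
$w E{\left(0,6 \right)} \left(-3\right) = \frac{4 \left(\left(-4\right) 0\right)}{3} \left(-3\right) = \frac{4}{3} \cdot 0 \left(-3\right) = 0 \left(-3\right) = 0$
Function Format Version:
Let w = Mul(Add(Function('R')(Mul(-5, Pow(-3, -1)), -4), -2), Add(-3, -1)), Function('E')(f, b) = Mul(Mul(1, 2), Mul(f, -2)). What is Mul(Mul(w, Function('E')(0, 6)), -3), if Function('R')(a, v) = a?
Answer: 0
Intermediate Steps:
Function('E')(f, b) = Mul(-4, f) (Function('E')(f, b) = Mul(2, Mul(-2, f)) = Mul(-4, f))
w = Rational(4, 3) (w = Mul(Add(Mul(-5, Pow(-3, -1)), -2), Add(-3, -1)) = Mul(Add(Mul(-5, Rational(-1, 3)), -2), -4) = Mul(Add(Rational(5, 3), -2), -4) = Mul(Rational(-1, 3), -4) = Rational(4, 3) ≈ 1.3333)
Mul(Mul(w, Function('E')(0, 6)), -3) = Mul(Mul(Rational(4, 3), Mul(-4, 0)), -3) = Mul(Mul(Rational(4, 3), 0), -3) = Mul(0, -3) = 0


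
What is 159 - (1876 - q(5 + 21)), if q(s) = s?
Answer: -1691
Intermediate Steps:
159 - (1876 - q(5 + 21)) = 159 - (1876 - (5 + 21)) = 159 - (1876 - 1*26) = 159 - (1876 - 26) = 159 - 1*1850 = 159 - 1850 = -1691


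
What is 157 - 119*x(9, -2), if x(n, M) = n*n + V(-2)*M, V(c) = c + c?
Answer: -10434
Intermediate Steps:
V(c) = 2*c
x(n, M) = n² - 4*M (x(n, M) = n*n + (2*(-2))*M = n² - 4*M)
157 - 119*x(9, -2) = 157 - 119*(9² - 4*(-2)) = 157 - 119*(81 + 8) = 157 - 119*89 = 157 - 10591 = -10434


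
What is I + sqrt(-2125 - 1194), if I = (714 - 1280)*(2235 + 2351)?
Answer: -2595676 + I*sqrt(3319) ≈ -2.5957e+6 + 57.611*I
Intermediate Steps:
I = -2595676 (I = -566*4586 = -2595676)
I + sqrt(-2125 - 1194) = -2595676 + sqrt(-2125 - 1194) = -2595676 + sqrt(-3319) = -2595676 + I*sqrt(3319)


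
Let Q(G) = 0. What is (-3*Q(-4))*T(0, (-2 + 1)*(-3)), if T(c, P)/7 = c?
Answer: 0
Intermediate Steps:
T(c, P) = 7*c
(-3*Q(-4))*T(0, (-2 + 1)*(-3)) = (-3*0)*(7*0) = 0*0 = 0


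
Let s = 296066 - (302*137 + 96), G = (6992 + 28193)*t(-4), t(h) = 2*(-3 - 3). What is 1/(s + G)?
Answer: -1/167624 ≈ -5.9657e-6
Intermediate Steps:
t(h) = -12 (t(h) = 2*(-6) = -12)
G = -422220 (G = (6992 + 28193)*(-12) = 35185*(-12) = -422220)
s = 254596 (s = 296066 - (41374 + 96) = 296066 - 1*41470 = 296066 - 41470 = 254596)
1/(s + G) = 1/(254596 - 422220) = 1/(-167624) = -1/167624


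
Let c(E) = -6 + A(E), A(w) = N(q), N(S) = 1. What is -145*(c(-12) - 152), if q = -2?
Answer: 22765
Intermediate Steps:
A(w) = 1
c(E) = -5 (c(E) = -6 + 1 = -5)
-145*(c(-12) - 152) = -145*(-5 - 152) = -145*(-157) = 22765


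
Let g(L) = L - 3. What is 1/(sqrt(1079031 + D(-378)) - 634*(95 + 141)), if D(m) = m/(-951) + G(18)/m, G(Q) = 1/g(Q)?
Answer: -268932681360/40236844075565447 - 9*sqrt(43036178996452670)/40236844075565447 ≈ -6.7301e-6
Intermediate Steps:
g(L) = -3 + L
G(Q) = 1/(-3 + Q)
D(m) = -m/951 + 1/(15*m) (D(m) = m/(-951) + 1/((-3 + 18)*m) = m*(-1/951) + 1/(15*m) = -m/951 + 1/(15*m))
1/(sqrt(1079031 + D(-378)) - 634*(95 + 141)) = 1/(sqrt(1079031 + (-1/951*(-378) + (1/15)/(-378))) - 634*(95 + 141)) = 1/(sqrt(1079031 + (126/317 + (1/15)*(-1/378))) - 634*236) = 1/(sqrt(1079031 + (126/317 - 1/5670)) - 149624) = 1/(sqrt(1079031 + 714103/1797390) - 149624) = 1/(sqrt(1939440243193/1797390) - 149624) = 1/(sqrt(43036178996452670)/199710 - 149624) = 1/(-149624 + sqrt(43036178996452670)/199710)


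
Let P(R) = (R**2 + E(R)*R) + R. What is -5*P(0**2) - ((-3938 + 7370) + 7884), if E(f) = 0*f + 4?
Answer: -11316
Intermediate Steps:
E(f) = 4 (E(f) = 0 + 4 = 4)
P(R) = R**2 + 5*R (P(R) = (R**2 + 4*R) + R = R**2 + 5*R)
-5*P(0**2) - ((-3938 + 7370) + 7884) = -5*0**2*(5 + 0**2) - ((-3938 + 7370) + 7884) = -0*(5 + 0) - (3432 + 7884) = -0*5 - 1*11316 = -5*0 - 11316 = 0 - 11316 = -11316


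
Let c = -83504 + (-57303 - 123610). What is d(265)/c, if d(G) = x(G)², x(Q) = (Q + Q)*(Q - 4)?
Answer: -120347100/1663 ≈ -72368.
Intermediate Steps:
c = -264417 (c = -83504 - 180913 = -264417)
x(Q) = 2*Q*(-4 + Q) (x(Q) = (2*Q)*(-4 + Q) = 2*Q*(-4 + Q))
d(G) = 4*G²*(-4 + G)² (d(G) = (2*G*(-4 + G))² = 4*G²*(-4 + G)²)
d(265)/c = (4*265²*(-4 + 265)²)/(-264417) = (4*70225*261²)*(-1/264417) = (4*70225*68121)*(-1/264417) = 19135188900*(-1/264417) = -120347100/1663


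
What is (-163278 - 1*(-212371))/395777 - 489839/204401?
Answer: -183832351610/80897214577 ≈ -2.2724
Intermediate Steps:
(-163278 - 1*(-212371))/395777 - 489839/204401 = (-163278 + 212371)*(1/395777) - 489839*1/204401 = 49093*(1/395777) - 489839/204401 = 49093/395777 - 489839/204401 = -183832351610/80897214577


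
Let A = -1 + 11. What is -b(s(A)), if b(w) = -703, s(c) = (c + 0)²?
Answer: 703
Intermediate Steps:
A = 10
s(c) = c²
-b(s(A)) = -1*(-703) = 703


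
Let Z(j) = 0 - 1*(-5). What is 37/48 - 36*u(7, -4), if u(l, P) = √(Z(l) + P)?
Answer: -1691/48 ≈ -35.229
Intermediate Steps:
Z(j) = 5 (Z(j) = 0 + 5 = 5)
u(l, P) = √(5 + P)
37/48 - 36*u(7, -4) = 37/48 - 36*√(5 - 4) = 37*(1/48) - 36*√1 = 37/48 - 36*1 = 37/48 - 36 = -1691/48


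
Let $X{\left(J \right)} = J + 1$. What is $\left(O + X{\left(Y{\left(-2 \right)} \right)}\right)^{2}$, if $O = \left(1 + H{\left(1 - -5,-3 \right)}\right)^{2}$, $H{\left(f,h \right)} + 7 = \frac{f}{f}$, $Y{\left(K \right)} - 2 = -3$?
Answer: $625$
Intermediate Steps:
$Y{\left(K \right)} = -1$ ($Y{\left(K \right)} = 2 - 3 = -1$)
$X{\left(J \right)} = 1 + J$
$H{\left(f,h \right)} = -6$ ($H{\left(f,h \right)} = -7 + \frac{f}{f} = -7 + 1 = -6$)
$O = 25$ ($O = \left(1 - 6\right)^{2} = \left(-5\right)^{2} = 25$)
$\left(O + X{\left(Y{\left(-2 \right)} \right)}\right)^{2} = \left(25 + \left(1 - 1\right)\right)^{2} = \left(25 + 0\right)^{2} = 25^{2} = 625$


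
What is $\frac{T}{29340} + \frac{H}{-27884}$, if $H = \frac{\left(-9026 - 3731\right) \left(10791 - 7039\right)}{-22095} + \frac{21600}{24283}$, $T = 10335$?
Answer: $\frac{669461823448549}{2438591323350420} \approx 0.27453$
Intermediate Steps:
$H = \frac{1162765174712}{536532885}$ ($H = \left(-12757\right) 3752 \left(- \frac{1}{22095}\right) + 21600 \cdot \frac{1}{24283} = \left(-47864264\right) \left(- \frac{1}{22095}\right) + \frac{21600}{24283} = \frac{47864264}{22095} + \frac{21600}{24283} = \frac{1162765174712}{536532885} \approx 2167.2$)
$\frac{T}{29340} + \frac{H}{-27884} = \frac{10335}{29340} + \frac{1162765174712}{536532885 \left(-27884\right)} = 10335 \cdot \frac{1}{29340} + \frac{1162765174712}{536532885} \left(- \frac{1}{27884}\right) = \frac{689}{1956} - \frac{290691293678}{3740170741335} = \frac{669461823448549}{2438591323350420}$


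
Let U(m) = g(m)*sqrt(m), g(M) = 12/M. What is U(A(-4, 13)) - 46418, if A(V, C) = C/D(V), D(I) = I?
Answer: -46418 - 24*I*sqrt(13)/13 ≈ -46418.0 - 6.6564*I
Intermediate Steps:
A(V, C) = C/V
U(m) = 12/sqrt(m) (U(m) = (12/m)*sqrt(m) = 12/sqrt(m))
U(A(-4, 13)) - 46418 = 12/sqrt(13/(-4)) - 46418 = 12/sqrt(13*(-1/4)) - 46418 = 12/sqrt(-13/4) - 46418 = 12*(-2*I*sqrt(13)/13) - 46418 = -24*I*sqrt(13)/13 - 46418 = -46418 - 24*I*sqrt(13)/13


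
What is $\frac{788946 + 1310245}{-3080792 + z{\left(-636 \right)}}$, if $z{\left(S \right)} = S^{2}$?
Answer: $- \frac{2099191}{2676296} \approx -0.78436$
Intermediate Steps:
$\frac{788946 + 1310245}{-3080792 + z{\left(-636 \right)}} = \frac{788946 + 1310245}{-3080792 + \left(-636\right)^{2}} = \frac{2099191}{-3080792 + 404496} = \frac{2099191}{-2676296} = 2099191 \left(- \frac{1}{2676296}\right) = - \frac{2099191}{2676296}$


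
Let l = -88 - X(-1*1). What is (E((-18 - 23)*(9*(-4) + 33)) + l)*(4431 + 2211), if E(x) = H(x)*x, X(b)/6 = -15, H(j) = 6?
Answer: 4915080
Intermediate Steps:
X(b) = -90 (X(b) = 6*(-15) = -90)
E(x) = 6*x
l = 2 (l = -88 - 1*(-90) = -88 + 90 = 2)
(E((-18 - 23)*(9*(-4) + 33)) + l)*(4431 + 2211) = (6*((-18 - 23)*(9*(-4) + 33)) + 2)*(4431 + 2211) = (6*(-41*(-36 + 33)) + 2)*6642 = (6*(-41*(-3)) + 2)*6642 = (6*123 + 2)*6642 = (738 + 2)*6642 = 740*6642 = 4915080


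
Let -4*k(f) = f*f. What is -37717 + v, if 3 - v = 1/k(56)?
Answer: -29567775/784 ≈ -37714.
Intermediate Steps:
k(f) = -f**2/4 (k(f) = -f*f/4 = -f**2/4)
v = 2353/784 (v = 3 - 1/((-1/4*56**2)) = 3 - 1/((-1/4*3136)) = 3 - 1/(-784) = 3 - 1*(-1/784) = 3 + 1/784 = 2353/784 ≈ 3.0013)
-37717 + v = -37717 + 2353/784 = -29567775/784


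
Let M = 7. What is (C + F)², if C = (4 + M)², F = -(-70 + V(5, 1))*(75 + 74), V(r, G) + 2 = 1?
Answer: 114490000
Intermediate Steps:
V(r, G) = -1 (V(r, G) = -2 + 1 = -1)
F = 10579 (F = -(-70 - 1)*(75 + 74) = -(-71)*149 = -1*(-10579) = 10579)
C = 121 (C = (4 + 7)² = 11² = 121)
(C + F)² = (121 + 10579)² = 10700² = 114490000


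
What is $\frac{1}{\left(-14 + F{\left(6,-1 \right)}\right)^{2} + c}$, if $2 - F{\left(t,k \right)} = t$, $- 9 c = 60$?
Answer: $\frac{3}{952} \approx 0.0031513$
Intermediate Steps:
$c = - \frac{20}{3}$ ($c = \left(- \frac{1}{9}\right) 60 = - \frac{20}{3} \approx -6.6667$)
$F{\left(t,k \right)} = 2 - t$
$\frac{1}{\left(-14 + F{\left(6,-1 \right)}\right)^{2} + c} = \frac{1}{\left(-14 + \left(2 - 6\right)\right)^{2} - \frac{20}{3}} = \frac{1}{\left(-14 - 4\right)^{2} - \frac{20}{3}} = \frac{1}{\left(-18\right)^{2} - \frac{20}{3}} = \frac{1}{324 - \frac{20}{3}} = \frac{1}{\frac{952}{3}} = \frac{3}{952}$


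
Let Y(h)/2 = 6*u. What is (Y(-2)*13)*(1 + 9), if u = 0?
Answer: 0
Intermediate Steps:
Y(h) = 0 (Y(h) = 2*(6*0) = 2*0 = 0)
(Y(-2)*13)*(1 + 9) = (0*13)*(1 + 9) = 0*10 = 0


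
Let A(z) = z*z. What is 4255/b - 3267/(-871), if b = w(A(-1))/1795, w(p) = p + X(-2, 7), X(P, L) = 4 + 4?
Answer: 6652487878/7839 ≈ 8.4864e+5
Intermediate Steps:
X(P, L) = 8
A(z) = z²
w(p) = 8 + p (w(p) = p + 8 = 8 + p)
b = 9/1795 (b = (8 + (-1)²)/1795 = (8 + 1)*(1/1795) = 9*(1/1795) = 9/1795 ≈ 0.0050139)
4255/b - 3267/(-871) = 4255/(9/1795) - 3267/(-871) = 4255*(1795/9) - 3267*(-1/871) = 7637725/9 + 3267/871 = 6652487878/7839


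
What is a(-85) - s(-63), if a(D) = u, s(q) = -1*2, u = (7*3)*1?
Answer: 23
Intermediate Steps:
u = 21 (u = 21*1 = 21)
s(q) = -2
a(D) = 21
a(-85) - s(-63) = 21 - 1*(-2) = 21 + 2 = 23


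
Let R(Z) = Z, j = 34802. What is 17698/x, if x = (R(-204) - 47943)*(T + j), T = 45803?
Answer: -17698/3880888935 ≈ -4.5603e-6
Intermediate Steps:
x = -3880888935 (x = (-204 - 47943)*(45803 + 34802) = -48147*80605 = -3880888935)
17698/x = 17698/(-3880888935) = 17698*(-1/3880888935) = -17698/3880888935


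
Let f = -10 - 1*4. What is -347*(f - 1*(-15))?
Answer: -347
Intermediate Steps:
f = -14 (f = -10 - 4 = -14)
-347*(f - 1*(-15)) = -347*(-14 - 1*(-15)) = -347*(-14 + 15) = -347*1 = -347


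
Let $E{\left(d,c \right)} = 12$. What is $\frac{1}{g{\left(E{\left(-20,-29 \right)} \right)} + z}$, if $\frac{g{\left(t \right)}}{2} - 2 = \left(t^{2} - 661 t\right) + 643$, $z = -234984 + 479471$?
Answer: $\frac{1}{230201} \approx 4.344 \cdot 10^{-6}$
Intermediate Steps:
$z = 244487$
$g{\left(t \right)} = 1290 - 1322 t + 2 t^{2}$ ($g{\left(t \right)} = 4 + 2 \left(\left(t^{2} - 661 t\right) + 643\right) = 4 + 2 \left(643 + t^{2} - 661 t\right) = 4 + \left(1286 - 1322 t + 2 t^{2}\right) = 1290 - 1322 t + 2 t^{2}$)
$\frac{1}{g{\left(E{\left(-20,-29 \right)} \right)} + z} = \frac{1}{\left(1290 - 15864 + 2 \cdot 12^{2}\right) + 244487} = \frac{1}{\left(1290 - 15864 + 2 \cdot 144\right) + 244487} = \frac{1}{\left(1290 - 15864 + 288\right) + 244487} = \frac{1}{-14286 + 244487} = \frac{1}{230201}$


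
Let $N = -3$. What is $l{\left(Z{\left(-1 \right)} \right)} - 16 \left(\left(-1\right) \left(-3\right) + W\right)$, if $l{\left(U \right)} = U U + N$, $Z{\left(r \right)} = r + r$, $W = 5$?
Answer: $-127$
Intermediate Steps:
$Z{\left(r \right)} = 2 r$
$l{\left(U \right)} = -3 + U^{2}$ ($l{\left(U \right)} = U U - 3 = U^{2} - 3 = -3 + U^{2}$)
$l{\left(Z{\left(-1 \right)} \right)} - 16 \left(\left(-1\right) \left(-3\right) + W\right) = \left(-3 + \left(2 \left(-1\right)\right)^{2}\right) - 16 \left(\left(-1\right) \left(-3\right) + 5\right) = \left(-3 + \left(-2\right)^{2}\right) - 16 \left(3 + 5\right) = \left(-3 + 4\right) - 128 = 1 - 128 = -127$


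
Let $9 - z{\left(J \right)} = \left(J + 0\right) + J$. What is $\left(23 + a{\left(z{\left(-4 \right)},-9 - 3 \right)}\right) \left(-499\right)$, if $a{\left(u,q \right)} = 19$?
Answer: $-20958$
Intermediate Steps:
$z{\left(J \right)} = 9 - 2 J$ ($z{\left(J \right)} = 9 - \left(\left(J + 0\right) + J\right) = 9 - \left(J + J\right) = 9 - 2 J$)
$\left(23 + a{\left(z{\left(-4 \right)},-9 - 3 \right)}\right) \left(-499\right) = \left(23 + 19\right) \left(-499\right) = 42 \left(-499\right) = -20958$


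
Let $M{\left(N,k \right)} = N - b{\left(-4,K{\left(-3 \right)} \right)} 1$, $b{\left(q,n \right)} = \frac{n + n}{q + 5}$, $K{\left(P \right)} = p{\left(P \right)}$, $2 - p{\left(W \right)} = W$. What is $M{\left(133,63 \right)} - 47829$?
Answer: $-47706$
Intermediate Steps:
$p{\left(W \right)} = 2 - W$
$K{\left(P \right)} = 2 - P$
$b{\left(q,n \right)} = \frac{2 n}{5 + q}$
$M{\left(N,k \right)} = -10 + N$ ($M{\left(N,k \right)} = N - \frac{2 \left(2 - -3\right)}{5 - 4} \cdot 1 = N - \frac{2 \left(2 + 3\right)}{1} \cdot 1 = N - 2 \cdot 5 \cdot 1 \cdot 1 = N - 10 \cdot 1 = N - 10 = -10 + N$)
$M{\left(133,63 \right)} - 47829 = \left(-10 + 133\right) - 47829 = 123 - 47829 = -47706$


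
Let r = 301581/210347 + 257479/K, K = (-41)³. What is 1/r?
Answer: -14497325587/33374671112 ≈ -0.43438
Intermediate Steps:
K = -68921
r = -33374671112/14497325587 (r = 301581/210347 + 257479/(-68921) = 301581*(1/210347) + 257479*(-1/68921) = 301581/210347 - 257479/68921 = -33374671112/14497325587 ≈ -2.3021)
1/r = 1/(-33374671112/14497325587) = -14497325587/33374671112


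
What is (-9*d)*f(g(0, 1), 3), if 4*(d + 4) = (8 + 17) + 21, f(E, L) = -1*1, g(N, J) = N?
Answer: 135/2 ≈ 67.500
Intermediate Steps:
f(E, L) = -1
d = 15/2 (d = -4 + ((8 + 17) + 21)/4 = -4 + (25 + 21)/4 = -4 + (¼)*46 = -4 + 23/2 = 15/2 ≈ 7.5000)
(-9*d)*f(g(0, 1), 3) = -9*15/2*(-1) = -135/2*(-1) = 135/2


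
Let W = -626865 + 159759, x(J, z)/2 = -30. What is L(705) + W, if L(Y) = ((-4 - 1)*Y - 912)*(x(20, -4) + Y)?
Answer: -3328971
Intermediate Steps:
x(J, z) = -60 (x(J, z) = 2*(-30) = -60)
L(Y) = (-912 - 5*Y)*(-60 + Y) (L(Y) = ((-4 - 1)*Y - 912)*(-60 + Y) = (-5*Y - 912)*(-60 + Y) = (-912 - 5*Y)*(-60 + Y))
W = -467106
L(705) + W = (54720 - 612*705 - 5*705**2) - 467106 = (54720 - 431460 - 5*497025) - 467106 = (54720 - 431460 - 2485125) - 467106 = -2861865 - 467106 = -3328971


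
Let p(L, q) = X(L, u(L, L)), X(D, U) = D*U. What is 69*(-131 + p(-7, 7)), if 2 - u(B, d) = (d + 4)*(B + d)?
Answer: 10281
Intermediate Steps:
u(B, d) = 2 - (4 + d)*(B + d) (u(B, d) = 2 - (d + 4)*(B + d) = 2 - (4 + d)*(B + d))
p(L, q) = L*(2 - 8*L - 2*L**2) (p(L, q) = L*(2 - L**2 - 4*L - 4*L - L*L) = L*(2 - L**2 - 4*L - 4*L - L**2) = L*(2 - 8*L - 2*L**2))
69*(-131 + p(-7, 7)) = 69*(-131 + 2*(-7)*(1 - 1*(-7)**2 - 4*(-7))) = 69*(-131 + 2*(-7)*(1 - 1*49 + 28)) = 69*(-131 + 2*(-7)*(1 - 49 + 28)) = 69*(-131 + 2*(-7)*(-20)) = 69*(-131 + 280) = 69*149 = 10281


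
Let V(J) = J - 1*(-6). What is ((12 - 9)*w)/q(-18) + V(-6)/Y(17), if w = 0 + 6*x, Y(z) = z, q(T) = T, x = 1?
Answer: -1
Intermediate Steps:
V(J) = 6 + J (V(J) = J + 6 = 6 + J)
w = 6 (w = 0 + 6*1 = 0 + 6 = 6)
((12 - 9)*w)/q(-18) + V(-6)/Y(17) = ((12 - 9)*6)/(-18) + (6 - 6)/17 = (3*6)*(-1/18) + 0*(1/17) = 18*(-1/18) + 0 = -1 + 0 = -1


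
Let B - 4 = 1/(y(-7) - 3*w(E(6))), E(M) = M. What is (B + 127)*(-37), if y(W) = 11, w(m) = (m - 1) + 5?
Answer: -92056/19 ≈ -4845.1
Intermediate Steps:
w(m) = 4 + m (w(m) = (-1 + m) + 5 = 4 + m)
B = 75/19 (B = 4 + 1/(11 - 3*(4 + 6)) = 4 + 1/(11 - 3*10) = 4 + 1/(11 - 30) = 4 + 1/(-19) = 4 - 1/19 = 75/19 ≈ 3.9474)
(B + 127)*(-37) = (75/19 + 127)*(-37) = (2488/19)*(-37) = -92056/19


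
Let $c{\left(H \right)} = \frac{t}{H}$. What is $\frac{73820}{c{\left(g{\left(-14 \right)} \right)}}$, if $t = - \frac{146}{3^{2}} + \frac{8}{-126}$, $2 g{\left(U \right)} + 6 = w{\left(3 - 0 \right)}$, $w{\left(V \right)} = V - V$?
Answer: $\frac{258370}{19} \approx 13598.0$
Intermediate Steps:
$w{\left(V \right)} = 0$
$g{\left(U \right)} = -3$ ($g{\left(U \right)} = -3 + \frac{1}{2} \cdot 0 = -3 + 0 = -3$)
$t = - \frac{114}{7}$ ($t = - \frac{146}{9} + 8 \left(- \frac{1}{126}\right) = \left(-146\right) \frac{1}{9} - \frac{4}{63} = - \frac{146}{9} - \frac{4}{63} = - \frac{114}{7} \approx -16.286$)
$c{\left(H \right)} = - \frac{114}{7 H}$
$\frac{73820}{c{\left(g{\left(-14 \right)} \right)}} = \frac{73820}{\left(- \frac{114}{7}\right) \frac{1}{-3}} = \frac{73820}{\left(- \frac{114}{7}\right) \left(- \frac{1}{3}\right)} = \frac{73820}{\frac{38}{7}} = 73820 \cdot \frac{7}{38} = \frac{258370}{19}$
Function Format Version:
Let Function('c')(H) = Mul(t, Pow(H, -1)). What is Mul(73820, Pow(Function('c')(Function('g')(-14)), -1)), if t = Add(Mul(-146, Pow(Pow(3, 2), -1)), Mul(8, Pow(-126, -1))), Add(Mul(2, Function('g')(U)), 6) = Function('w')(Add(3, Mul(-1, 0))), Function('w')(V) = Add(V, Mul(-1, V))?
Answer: Rational(258370, 19) ≈ 13598.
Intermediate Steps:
Function('w')(V) = 0
Function('g')(U) = -3 (Function('g')(U) = Add(-3, Mul(Rational(1, 2), 0)) = Add(-3, 0) = -3)
t = Rational(-114, 7) (t = Add(Mul(-146, Pow(9, -1)), Mul(8, Rational(-1, 126))) = Add(Mul(-146, Rational(1, 9)), Rational(-4, 63)) = Add(Rational(-146, 9), Rational(-4, 63)) = Rational(-114, 7) ≈ -16.286)
Function('c')(H) = Mul(Rational(-114, 7), Pow(H, -1))
Mul(73820, Pow(Function('c')(Function('g')(-14)), -1)) = Mul(73820, Pow(Mul(Rational(-114, 7), Pow(-3, -1)), -1)) = Mul(73820, Pow(Mul(Rational(-114, 7), Rational(-1, 3)), -1)) = Mul(73820, Pow(Rational(38, 7), -1)) = Mul(73820, Rational(7, 38)) = Rational(258370, 19)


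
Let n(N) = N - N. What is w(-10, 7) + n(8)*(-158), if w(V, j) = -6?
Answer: -6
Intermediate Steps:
n(N) = 0
w(-10, 7) + n(8)*(-158) = -6 + 0*(-158) = -6 + 0 = -6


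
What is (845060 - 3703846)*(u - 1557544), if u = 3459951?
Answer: -5438574497902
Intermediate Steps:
(845060 - 3703846)*(u - 1557544) = (845060 - 3703846)*(3459951 - 1557544) = -2858786*1902407 = -5438574497902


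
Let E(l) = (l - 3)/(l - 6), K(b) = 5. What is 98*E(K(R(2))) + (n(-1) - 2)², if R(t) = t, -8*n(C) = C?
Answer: -12319/64 ≈ -192.48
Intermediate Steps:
n(C) = -C/8
E(l) = (-3 + l)/(-6 + l)
98*E(K(R(2))) + (n(-1) - 2)² = 98*((-3 + 5)/(-6 + 5)) + (-⅛*(-1) - 2)² = 98*(2/(-1)) + (⅛ - 2)² = 98*(-1*2) + (-15/8)² = 98*(-2) + 225/64 = -196 + 225/64 = -12319/64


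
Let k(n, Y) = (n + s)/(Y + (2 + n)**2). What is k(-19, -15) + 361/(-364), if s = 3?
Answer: -52369/49868 ≈ -1.0502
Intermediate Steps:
k(n, Y) = (3 + n)/(Y + (2 + n)**2) (k(n, Y) = (n + 3)/(Y + (2 + n)**2) = (3 + n)/(Y + (2 + n)**2))
k(-19, -15) + 361/(-364) = (3 - 19)/(-15 + (2 - 19)**2) + 361/(-364) = -16/(-15 + (-17)**2) + 361*(-1/364) = -16/(-15 + 289) - 361/364 = -16/274 - 361/364 = (1/274)*(-16) - 361/364 = -8/137 - 361/364 = -52369/49868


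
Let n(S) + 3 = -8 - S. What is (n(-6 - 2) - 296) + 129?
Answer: -170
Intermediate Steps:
n(S) = -11 - S (n(S) = -3 + (-8 - S) = -11 - S)
(n(-6 - 2) - 296) + 129 = ((-11 - (-6 - 2)) - 296) + 129 = ((-11 - 1*(-8)) - 296) + 129 = ((-11 + 8) - 296) + 129 = (-3 - 296) + 129 = -299 + 129 = -170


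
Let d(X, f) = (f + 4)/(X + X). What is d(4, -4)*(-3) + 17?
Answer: 17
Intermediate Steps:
d(X, f) = (4 + f)/(2*X) (d(X, f) = (4 + f)/((2*X)) = (4 + f)*(1/(2*X)) = (4 + f)/(2*X))
d(4, -4)*(-3) + 17 = ((½)*(4 - 4)/4)*(-3) + 17 = ((½)*(¼)*0)*(-3) + 17 = 0*(-3) + 17 = 0 + 17 = 17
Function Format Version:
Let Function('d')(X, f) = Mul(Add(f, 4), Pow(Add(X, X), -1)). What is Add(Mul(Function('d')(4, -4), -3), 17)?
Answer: 17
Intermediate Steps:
Function('d')(X, f) = Mul(Rational(1, 2), Pow(X, -1), Add(4, f)) (Function('d')(X, f) = Mul(Add(4, f), Pow(Mul(2, X), -1)) = Mul(Add(4, f), Mul(Rational(1, 2), Pow(X, -1))) = Mul(Rational(1, 2), Pow(X, -1), Add(4, f)))
Add(Mul(Function('d')(4, -4), -3), 17) = Add(Mul(Mul(Rational(1, 2), Pow(4, -1), Add(4, -4)), -3), 17) = Add(Mul(Mul(Rational(1, 2), Rational(1, 4), 0), -3), 17) = Add(Mul(0, -3), 17) = Add(0, 17) = 17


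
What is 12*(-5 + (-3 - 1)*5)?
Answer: -300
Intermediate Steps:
12*(-5 + (-3 - 1)*5) = 12*(-5 - 4*5) = 12*(-5 - 20) = 12*(-25) = -300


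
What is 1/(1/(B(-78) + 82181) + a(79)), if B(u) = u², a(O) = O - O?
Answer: 88265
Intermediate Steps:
a(O) = 0
1/(1/(B(-78) + 82181) + a(79)) = 1/(1/((-78)² + 82181) + 0) = 1/(1/(6084 + 82181) + 0) = 1/(1/88265 + 0) = 1/(1/88265) = 88265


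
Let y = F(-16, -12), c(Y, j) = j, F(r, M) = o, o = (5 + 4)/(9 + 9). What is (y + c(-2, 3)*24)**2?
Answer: 21025/4 ≈ 5256.3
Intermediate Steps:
o = 1/2 (o = 9/18 = 9*(1/18) = 1/2 ≈ 0.50000)
F(r, M) = 1/2
y = 1/2 ≈ 0.50000
(y + c(-2, 3)*24)**2 = (1/2 + 3*24)**2 = (1/2 + 72)**2 = (145/2)**2 = 21025/4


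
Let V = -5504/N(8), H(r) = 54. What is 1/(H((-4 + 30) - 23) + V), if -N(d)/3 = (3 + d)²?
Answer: 363/25106 ≈ 0.014459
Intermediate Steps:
N(d) = -3*(3 + d)²
V = 5504/363 (V = -5504*(-1/(3*(3 + 8)²)) = -5504/((-3*11²)) = -5504/((-3*121)) = -5504/(-363) = -5504*(-1/363) = 5504/363 ≈ 15.163)
1/(H((-4 + 30) - 23) + V) = 1/(54 + 5504/363) = 1/(25106/363) = 363/25106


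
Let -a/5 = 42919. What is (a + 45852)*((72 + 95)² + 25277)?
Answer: -8971390338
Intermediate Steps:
a = -214595 (a = -5*42919 = -214595)
(a + 45852)*((72 + 95)² + 25277) = (-214595 + 45852)*((72 + 95)² + 25277) = -168743*(167² + 25277) = -168743*(27889 + 25277) = -168743*53166 = -8971390338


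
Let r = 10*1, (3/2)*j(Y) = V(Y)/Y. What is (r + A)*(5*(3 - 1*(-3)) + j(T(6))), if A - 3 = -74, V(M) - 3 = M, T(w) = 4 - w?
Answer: -5429/3 ≈ -1809.7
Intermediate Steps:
V(M) = 3 + M
j(Y) = 2*(3 + Y)/(3*Y) (j(Y) = 2*((3 + Y)/Y)/3 = 2*(3 + Y)/(3*Y))
r = 10
A = -71 (A = 3 - 74 = -71)
(r + A)*(5*(3 - 1*(-3)) + j(T(6))) = (10 - 71)*(5*(3 - 1*(-3)) + (⅔ + 2/(4 - 1*6))) = -61*(5*(3 + 3) + (⅔ + 2/(4 - 6))) = -61*(5*6 + (⅔ + 2/(-2))) = -61*(30 + (⅔ + 2*(-½))) = -61*(30 + (⅔ - 1)) = -61*(30 - ⅓) = -61*89/3 = -5429/3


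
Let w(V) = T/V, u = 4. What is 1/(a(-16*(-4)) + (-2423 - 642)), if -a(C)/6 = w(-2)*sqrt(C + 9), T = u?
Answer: -3065/9383713 - 12*sqrt(73)/9383713 ≈ -0.00033756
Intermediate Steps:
T = 4
w(V) = 4/V
a(C) = 12*sqrt(9 + C) (a(C) = -6*4/(-2)*sqrt(C + 9) = -6*4*(-1/2)*sqrt(9 + C) = -(-12)*sqrt(9 + C) = 12*sqrt(9 + C))
1/(a(-16*(-4)) + (-2423 - 642)) = 1/(12*sqrt(9 - 16*(-4)) + (-2423 - 642)) = 1/(12*sqrt(9 + 64) - 3065) = 1/(12*sqrt(73) - 3065) = 1/(-3065 + 12*sqrt(73))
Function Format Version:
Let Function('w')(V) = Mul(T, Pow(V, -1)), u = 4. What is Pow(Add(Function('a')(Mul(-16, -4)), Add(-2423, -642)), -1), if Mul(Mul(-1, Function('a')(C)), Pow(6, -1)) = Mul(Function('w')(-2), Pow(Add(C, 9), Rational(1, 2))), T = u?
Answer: Add(Rational(-3065, 9383713), Mul(Rational(-12, 9383713), Pow(73, Rational(1, 2)))) ≈ -0.00033756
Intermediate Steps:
T = 4
Function('w')(V) = Mul(4, Pow(V, -1))
Function('a')(C) = Mul(12, Pow(Add(9, C), Rational(1, 2))) (Function('a')(C) = Mul(-6, Mul(Mul(4, Pow(-2, -1)), Pow(Add(C, 9), Rational(1, 2)))) = Mul(-6, Mul(Mul(4, Rational(-1, 2)), Pow(Add(9, C), Rational(1, 2)))) = Mul(-6, Mul(-2, Pow(Add(9, C), Rational(1, 2)))) = Mul(12, Pow(Add(9, C), Rational(1, 2))))
Pow(Add(Function('a')(Mul(-16, -4)), Add(-2423, -642)), -1) = Pow(Add(Mul(12, Pow(Add(9, Mul(-16, -4)), Rational(1, 2))), Add(-2423, -642)), -1) = Pow(Add(Mul(12, Pow(Add(9, 64), Rational(1, 2))), -3065), -1) = Pow(Add(Mul(12, Pow(73, Rational(1, 2))), -3065), -1) = Pow(Add(-3065, Mul(12, Pow(73, Rational(1, 2)))), -1)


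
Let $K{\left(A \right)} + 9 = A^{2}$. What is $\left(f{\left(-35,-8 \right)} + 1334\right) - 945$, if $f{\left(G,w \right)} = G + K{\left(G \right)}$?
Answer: $1570$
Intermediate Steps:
$K{\left(A \right)} = -9 + A^{2}$
$f{\left(G,w \right)} = -9 + G + G^{2}$ ($f{\left(G,w \right)} = G + \left(-9 + G^{2}\right) = -9 + G + G^{2}$)
$\left(f{\left(-35,-8 \right)} + 1334\right) - 945 = \left(\left(-9 - 35 + \left(-35\right)^{2}\right) + 1334\right) - 945 = \left(\left(-9 - 35 + 1225\right) + 1334\right) - 945 = \left(1181 + 1334\right) - 945 = 2515 - 945 = 1570$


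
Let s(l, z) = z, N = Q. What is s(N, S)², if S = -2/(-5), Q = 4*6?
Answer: 4/25 ≈ 0.16000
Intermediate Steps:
Q = 24
N = 24
S = ⅖ (S = -2*(-⅕) = ⅖ ≈ 0.40000)
s(N, S)² = (⅖)² = 4/25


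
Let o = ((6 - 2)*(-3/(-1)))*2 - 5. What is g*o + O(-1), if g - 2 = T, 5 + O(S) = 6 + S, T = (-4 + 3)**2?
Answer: 57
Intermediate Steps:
T = 1 (T = (-1)**2 = 1)
O(S) = 1 + S (O(S) = -5 + (6 + S) = 1 + S)
o = 19 (o = (4*(-3*(-1)))*2 - 5 = (4*3)*2 - 5 = 12*2 - 5 = 24 - 5 = 19)
g = 3 (g = 2 + 1 = 3)
g*o + O(-1) = 3*19 + (1 - 1) = 57 + 0 = 57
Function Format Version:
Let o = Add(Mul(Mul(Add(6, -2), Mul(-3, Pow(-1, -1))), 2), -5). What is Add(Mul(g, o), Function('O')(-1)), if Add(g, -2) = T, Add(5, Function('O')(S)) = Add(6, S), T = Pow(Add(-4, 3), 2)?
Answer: 57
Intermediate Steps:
T = 1 (T = Pow(-1, 2) = 1)
Function('O')(S) = Add(1, S) (Function('O')(S) = Add(-5, Add(6, S)) = Add(1, S))
o = 19 (o = Add(Mul(Mul(4, Mul(-3, -1)), 2), -5) = Add(Mul(Mul(4, 3), 2), -5) = Add(Mul(12, 2), -5) = Add(24, -5) = 19)
g = 3 (g = Add(2, 1) = 3)
Add(Mul(g, o), Function('O')(-1)) = Add(Mul(3, 19), Add(1, -1)) = Add(57, 0) = 57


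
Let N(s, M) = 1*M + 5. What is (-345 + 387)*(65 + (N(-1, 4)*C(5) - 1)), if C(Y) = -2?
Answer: 1932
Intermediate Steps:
N(s, M) = 5 + M (N(s, M) = M + 5 = 5 + M)
(-345 + 387)*(65 + (N(-1, 4)*C(5) - 1)) = (-345 + 387)*(65 + ((5 + 4)*(-2) - 1)) = 42*(65 + (9*(-2) - 1)) = 42*(65 + (-18 - 1)) = 42*(65 - 19) = 42*46 = 1932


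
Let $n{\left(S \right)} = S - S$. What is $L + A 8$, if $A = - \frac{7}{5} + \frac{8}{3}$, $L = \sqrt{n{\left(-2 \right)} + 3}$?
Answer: $\frac{152}{15} + \sqrt{3} \approx 11.865$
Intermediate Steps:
$n{\left(S \right)} = 0$
$L = \sqrt{3}$ ($L = \sqrt{0 + 3} = \sqrt{3} \approx 1.732$)
$A = \frac{19}{15}$ ($A = \left(-7\right) \frac{1}{5} + 8 \cdot \frac{1}{3} = - \frac{7}{5} + \frac{8}{3} = \frac{19}{15} \approx 1.2667$)
$L + A 8 = \sqrt{3} + \frac{19}{15} \cdot 8 = \sqrt{3} + \frac{152}{15} = \frac{152}{15} + \sqrt{3}$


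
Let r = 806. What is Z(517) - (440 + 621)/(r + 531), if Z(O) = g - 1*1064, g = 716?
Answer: -466337/1337 ≈ -348.79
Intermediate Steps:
Z(O) = -348 (Z(O) = 716 - 1*1064 = 716 - 1064 = -348)
Z(517) - (440 + 621)/(r + 531) = -348 - (440 + 621)/(806 + 531) = -348 - 1061/1337 = -466337/1337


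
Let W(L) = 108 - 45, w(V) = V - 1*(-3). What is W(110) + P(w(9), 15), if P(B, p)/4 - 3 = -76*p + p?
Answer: -4425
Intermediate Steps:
w(V) = 3 + V (w(V) = V + 3 = 3 + V)
P(B, p) = 12 - 300*p (P(B, p) = 12 + 4*(-76*p + p) = 12 + 4*(-75*p) = 12 - 300*p)
W(L) = 63
W(110) + P(w(9), 15) = 63 + (12 - 300*15) = 63 + (12 - 4500) = 63 - 4488 = -4425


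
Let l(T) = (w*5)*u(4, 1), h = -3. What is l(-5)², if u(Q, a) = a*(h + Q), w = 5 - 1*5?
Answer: 0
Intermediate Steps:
w = 0 (w = 5 - 5 = 0)
u(Q, a) = a*(-3 + Q)
l(T) = 0 (l(T) = (0*5)*(1*(-3 + 4)) = 0*(1*1) = 0*1 = 0)
l(-5)² = 0² = 0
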